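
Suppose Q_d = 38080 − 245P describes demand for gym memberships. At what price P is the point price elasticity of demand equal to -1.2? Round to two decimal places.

84.78

Ed = −245P/(38080 − 245P). Set this equal to -1.2:
245P = 1.2·(38080 − 245P) ⇒ 245P(1 + 1.2) = 1.2·38080
P = 1.2·38080 / (245·2.2) = 84.7792…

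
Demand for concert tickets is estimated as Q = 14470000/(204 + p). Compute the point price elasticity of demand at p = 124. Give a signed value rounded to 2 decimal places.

dQ/dp = −14470000/(204 + p)² = -134.5. At p = 124, Q = 44115.9.
Ed = (dQ/dp)·(p/Q) = (-134.5) × (124/44115.9) = -0.3780…

-0.38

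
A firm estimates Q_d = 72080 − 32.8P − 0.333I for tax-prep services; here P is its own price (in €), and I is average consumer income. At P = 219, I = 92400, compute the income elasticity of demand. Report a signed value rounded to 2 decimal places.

At the given values, Q_d = 72080 − 32.8(219) − 0.333(92400) = 34127.6.
∂Q_d/∂I = -0.333.
E = (-0.333) × (92400/34127.6) = -0.9015…

-0.90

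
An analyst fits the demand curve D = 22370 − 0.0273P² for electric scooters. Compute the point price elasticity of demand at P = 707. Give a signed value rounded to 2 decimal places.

-3.13

dD/dP = −2·0.0273·P = -38.6022. At P = 707, D = 8724.1223.
Ed = (dD/dP)·(P/D) = (-38.6022) × (707/8724.1223) = -3.1283…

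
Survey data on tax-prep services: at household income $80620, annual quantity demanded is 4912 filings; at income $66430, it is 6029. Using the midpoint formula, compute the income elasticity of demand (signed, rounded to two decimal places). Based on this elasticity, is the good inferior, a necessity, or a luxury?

-1.06; inferior

%ΔQ = (6029 − 4912)/[( 4912 + 6029)/2] = 1117/5470.5 = 0.204186…
%ΔIncome = (66430 − 80620)/[( 80620 + 66430)/2] = -14190/73525 = -0.192995…
E_income = (1117/5470.5) / (-14190/73525) = -1.0579…
E_income < 0 ⇒ inferior good.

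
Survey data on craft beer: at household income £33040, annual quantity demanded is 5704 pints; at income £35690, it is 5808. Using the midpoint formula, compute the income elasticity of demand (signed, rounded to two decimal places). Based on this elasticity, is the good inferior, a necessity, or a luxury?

%ΔQ = (5808 − 5704)/[( 5704 + 5808)/2] = 104/5756 = 0.018068…
%ΔIncome = (35690 − 33040)/[( 33040 + 35690)/2] = 2650/34365 = 0.077113…
E_income = (104/5756) / (2650/34365) = 0.2343…
0 < E_income < 1 ⇒ normal good, necessity.

0.23; necessity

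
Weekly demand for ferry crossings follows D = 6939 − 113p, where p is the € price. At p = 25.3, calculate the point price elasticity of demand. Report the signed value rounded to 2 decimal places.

-0.70

dD/dp = −113. At p = 25.3, D = 6939 − 113(25.3) = 4080.1.
Ed = (dD/dp)·(p/D) = −113 × (25.3/4080.1) = -0.7006…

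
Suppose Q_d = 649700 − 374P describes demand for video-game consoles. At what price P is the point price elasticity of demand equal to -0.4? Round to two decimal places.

496.33

Ed = −374P/(649700 − 374P). Set this equal to -0.4:
374P = 0.4·(649700 − 374P) ⇒ 374P(1 + 0.4) = 0.4·649700
P = 0.4·649700 / (374·1.4) = 496.3330…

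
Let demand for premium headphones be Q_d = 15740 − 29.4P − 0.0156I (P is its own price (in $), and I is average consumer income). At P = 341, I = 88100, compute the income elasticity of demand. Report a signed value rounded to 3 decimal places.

-0.317

At the given values, Q_d = 15740 − 29.4(341) − 0.0156(88100) = 4340.24.
∂Q_d/∂I = -0.0156.
E = (-0.0156) × (88100/4340.24) = -0.31665…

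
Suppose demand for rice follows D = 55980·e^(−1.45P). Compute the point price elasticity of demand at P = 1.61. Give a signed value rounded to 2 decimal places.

-2.33

dD/dP = −1.45·D = -7862.13. At P = 1.61, D = 5422.16.
Ed = (dD/dP)·(P/D) = (-7862.13) × (1.61/5422.16) = -2.3345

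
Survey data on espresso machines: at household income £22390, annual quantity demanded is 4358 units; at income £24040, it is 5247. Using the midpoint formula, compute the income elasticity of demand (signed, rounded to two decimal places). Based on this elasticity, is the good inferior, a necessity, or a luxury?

2.60; luxury

%ΔQ = (5247 − 4358)/[( 4358 + 5247)/2] = 889/4802.5 = 0.185111…
%ΔIncome = (24040 − 22390)/[( 22390 + 24040)/2] = 1650/23215 = 0.071074…
E_income = (889/4802.5) / (1650/23215) = 2.6044…
E_income > 1 ⇒ normal good, luxury.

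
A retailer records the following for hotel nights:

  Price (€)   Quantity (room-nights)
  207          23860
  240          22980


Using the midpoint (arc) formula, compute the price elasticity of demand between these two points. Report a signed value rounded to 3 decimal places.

%ΔQ = (22980 − 23860) / [(23860 + 22980)/2] = -880/23420 = -0.037574…
%ΔP = (240 − 207) / [(207 + 240)/2] = 33/223.5 = 0.147651…
Arc Ed = %ΔQ / %ΔP = (-880/23420) / (33/223.5) = -0.25448…

-0.254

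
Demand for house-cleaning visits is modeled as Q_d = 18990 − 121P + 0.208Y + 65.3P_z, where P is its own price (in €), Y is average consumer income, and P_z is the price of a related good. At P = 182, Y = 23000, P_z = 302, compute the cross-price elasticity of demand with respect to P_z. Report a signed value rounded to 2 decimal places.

At the given values, Q_d = 18990 − 121(182) + 0.208(23000) + 65.3(302) = 21472.6.
∂Q_d/∂P_z = 65.3.
E = (65.3) × (302/21472.6) = 0.9184…

0.92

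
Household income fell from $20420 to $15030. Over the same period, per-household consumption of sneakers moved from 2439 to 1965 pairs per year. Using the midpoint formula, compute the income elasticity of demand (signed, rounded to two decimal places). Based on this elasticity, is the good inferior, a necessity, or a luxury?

%ΔQ = (1965 − 2439)/[( 2439 + 1965)/2] = -474/2202 = -0.215258…
%ΔIncome = (15030 − 20420)/[( 20420 + 15030)/2] = -5390/17725 = -0.304090…
E_income = (-474/2202) / (-5390/17725) = 0.7078…
0 < E_income < 1 ⇒ normal good, necessity.

0.71; necessity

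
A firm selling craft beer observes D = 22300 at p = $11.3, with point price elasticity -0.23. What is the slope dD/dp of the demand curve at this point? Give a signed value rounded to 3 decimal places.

Ed = (dD/dp)·(p/D) ⇒ dD/dp = Ed·D/p = (-0.23)·22300/11.3 = -453.89380…

-453.894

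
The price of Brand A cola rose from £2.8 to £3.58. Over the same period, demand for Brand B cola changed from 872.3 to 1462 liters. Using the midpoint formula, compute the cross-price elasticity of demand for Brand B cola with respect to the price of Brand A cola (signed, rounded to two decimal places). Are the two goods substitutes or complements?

%ΔQ_{Brand B cola} = (1462 − 872.3)/avg = 589.7/1167.15 = 0.505247…
%ΔP_{Brand A cola} = (3.58 − 2.8)/avg = 0.78/3.19 = 0.244514…
E_cross = (589.7/1167.15) / (0.78/3.19) = 2.0663…
E_cross > 0 ⇒ the goods are substitutes.

2.07; substitutes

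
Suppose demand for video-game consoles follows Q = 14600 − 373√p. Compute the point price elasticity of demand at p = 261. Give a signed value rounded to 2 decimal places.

dQ/dp = −373/(2√p) = -11.5441. At p = 261, Q = 8574.
Ed = (dQ/dp)·(p/Q) = (-11.5441) × (261/8574) = -0.3514…

-0.35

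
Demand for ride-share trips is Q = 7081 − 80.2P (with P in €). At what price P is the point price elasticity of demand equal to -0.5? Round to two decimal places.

Ed = −80.2P/(7081 − 80.2P). Set this equal to -0.5:
80.2P = 0.5·(7081 − 80.2P) ⇒ 80.2P(1 + 0.5) = 0.5·7081
P = 0.5·7081 / (80.2·1.5) = 29.4305…

29.43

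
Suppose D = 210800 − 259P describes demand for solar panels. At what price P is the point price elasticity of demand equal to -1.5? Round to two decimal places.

488.34

Ed = −259P/(210800 − 259P). Set this equal to -1.5:
259P = 1.5·(210800 − 259P) ⇒ 259P(1 + 1.5) = 1.5·210800
P = 1.5·210800 / (259·2.5) = 488.3397…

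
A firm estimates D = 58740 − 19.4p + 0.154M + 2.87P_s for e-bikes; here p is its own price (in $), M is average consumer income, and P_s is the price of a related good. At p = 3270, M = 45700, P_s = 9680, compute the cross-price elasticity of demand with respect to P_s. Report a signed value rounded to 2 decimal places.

At the given values, D = 58740 − 19.4(3270) + 0.154(45700) + 2.87(9680) = 30121.4.
∂D/∂P_s = 2.87.
E = (2.87) × (9680/30121.4) = 0.9223…

0.92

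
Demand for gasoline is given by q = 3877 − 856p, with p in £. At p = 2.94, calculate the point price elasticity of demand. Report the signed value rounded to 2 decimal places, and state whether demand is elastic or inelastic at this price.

dq/dp = −856. At p = 2.94, q = 3877 − 856(2.94) = 1360.36.
Ed = (dq/dp)·(p/q) = −856 × (2.94/1360.36) = -1.8499…
|Ed| = 1.85 > 1, so demand is elastic.

-1.85; elastic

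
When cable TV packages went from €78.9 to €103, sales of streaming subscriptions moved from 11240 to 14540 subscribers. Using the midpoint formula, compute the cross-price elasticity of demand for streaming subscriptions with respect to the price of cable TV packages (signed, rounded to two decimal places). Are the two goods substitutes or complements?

0.97; substitutes

%ΔQ_{streaming subscriptions} = (14540 − 11240)/avg = 3300/12890 = 0.256012…
%ΔP_{cable TV packages} = (103 − 78.9)/avg = 24.1/90.95 = 0.264980…
E_cross = (3300/12890) / (24.1/90.95) = 0.9661…
E_cross > 0 ⇒ the goods are substitutes.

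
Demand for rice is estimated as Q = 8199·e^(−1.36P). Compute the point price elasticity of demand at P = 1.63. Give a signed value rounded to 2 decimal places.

dQ/dP = −1.36·Q = -1214.94. At P = 1.63, Q = 893.34.
Ed = (dQ/dP)·(P/Q) = (-1214.94) × (1.63/893.34) = -2.2168

-2.22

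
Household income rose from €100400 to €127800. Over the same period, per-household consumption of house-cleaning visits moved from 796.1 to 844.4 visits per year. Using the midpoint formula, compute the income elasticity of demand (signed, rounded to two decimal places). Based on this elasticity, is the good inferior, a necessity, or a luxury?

%ΔQ = (844.4 − 796.1)/[( 796.1 + 844.4)/2] = 48.3/820.25 = 0.058884…
%ΔIncome = (127800 − 100400)/[( 100400 + 127800)/2] = 27400/114100 = 0.240140…
E_income = (48.3/820.25) / (27400/114100) = 0.2452…
0 < E_income < 1 ⇒ normal good, necessity.

0.25; necessity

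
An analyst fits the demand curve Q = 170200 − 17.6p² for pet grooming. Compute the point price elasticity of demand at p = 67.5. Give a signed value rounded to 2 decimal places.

dQ/dp = −2·17.6·p = -2376. At p = 67.5, Q = 90010.
Ed = (dQ/dp)·(p/Q) = (-2376) × (67.5/90010) = -1.7818…

-1.78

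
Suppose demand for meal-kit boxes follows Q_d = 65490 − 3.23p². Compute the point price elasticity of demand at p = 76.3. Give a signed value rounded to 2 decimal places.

-0.81

dQ_d/dp = −2·3.23·p = -492.898. At p = 76.3, Q_d = 46685.9413.
Ed = (dQ_d/dp)·(p/Q_d) = (-492.898) × (76.3/46685.9413) = -0.8055…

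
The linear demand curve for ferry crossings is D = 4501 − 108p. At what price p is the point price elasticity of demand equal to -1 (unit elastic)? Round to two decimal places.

20.84

Ed = −108p/(4501 − 108p). Set this equal to -1:
108p = 1·(4501 − 108p) ⇒ 108p(1 + 1) = 1·4501
p = 1·4501 / (108·2) = 20.8379…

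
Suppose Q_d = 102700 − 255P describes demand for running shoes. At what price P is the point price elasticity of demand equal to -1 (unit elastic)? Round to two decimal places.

201.37

Ed = −255P/(102700 − 255P). Set this equal to -1:
255P = 1·(102700 − 255P) ⇒ 255P(1 + 1) = 1·102700
P = 1·102700 / (255·2) = 201.3725…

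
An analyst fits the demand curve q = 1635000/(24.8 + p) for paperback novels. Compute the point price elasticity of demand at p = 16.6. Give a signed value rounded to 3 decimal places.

dq/dp = −1635000/(24.8 + p)² = -953.931. At p = 16.6, q = 39492.8.
Ed = (dq/dp)·(p/q) = (-953.931) × (16.6/39492.8) = -0.40096…

-0.401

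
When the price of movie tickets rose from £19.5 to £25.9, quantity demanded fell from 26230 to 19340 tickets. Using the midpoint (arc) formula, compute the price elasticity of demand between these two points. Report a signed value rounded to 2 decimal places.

-1.07

%ΔQ = (19340 − 26230) / [(26230 + 19340)/2] = -6890/22785 = -0.302391…
%ΔP = (25.9 − 19.5) / [(19.5 + 25.9)/2] = 6.4/22.7 = 0.281938…
Arc Ed = %ΔQ / %ΔP = (-6890/22785) / (6.4/22.7) = -1.0725…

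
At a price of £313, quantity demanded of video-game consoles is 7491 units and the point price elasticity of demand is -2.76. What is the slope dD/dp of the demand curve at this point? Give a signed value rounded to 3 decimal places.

-66.055

Ed = (dD/dp)·(p/D) ⇒ dD/dp = Ed·D/p = (-2.76)·7491/313 = -66.05482…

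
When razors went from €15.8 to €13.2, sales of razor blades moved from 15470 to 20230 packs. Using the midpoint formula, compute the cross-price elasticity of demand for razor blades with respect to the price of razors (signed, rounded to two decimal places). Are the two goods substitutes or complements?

%ΔQ_{razor blades} = (20230 − 15470)/avg = 4760/17850 = 0.266666…
%ΔP_{razors} = (13.2 − 15.8)/avg = -2.6/14.5 = -0.179310…
E_cross = (4760/17850) / (-2.6/14.5) = -1.4871…
E_cross < 0 ⇒ the goods are complements.

-1.49; complements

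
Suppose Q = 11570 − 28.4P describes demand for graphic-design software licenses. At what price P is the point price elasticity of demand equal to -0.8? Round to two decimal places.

181.06

Ed = −28.4P/(11570 − 28.4P). Set this equal to -0.8:
28.4P = 0.8·(11570 − 28.4P) ⇒ 28.4P(1 + 0.8) = 0.8·11570
P = 0.8·11570 / (28.4·1.8) = 181.0641…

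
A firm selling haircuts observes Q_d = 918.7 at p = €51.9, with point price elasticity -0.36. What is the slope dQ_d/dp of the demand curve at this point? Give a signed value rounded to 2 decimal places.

-6.37

Ed = (dQ_d/dp)·(p/Q_d) ⇒ dQ_d/dp = Ed·Q_d/p = (-0.36)·918.7/51.9 = -6.3724…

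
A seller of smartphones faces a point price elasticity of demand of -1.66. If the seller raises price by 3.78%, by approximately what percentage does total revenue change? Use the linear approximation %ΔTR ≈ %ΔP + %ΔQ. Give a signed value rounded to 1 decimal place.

-2.5%

%ΔQ ≈ Ed × %ΔP = (-1.66) × (+3.78%) = -6.2748%
%ΔTR ≈ %ΔP + %ΔQ = (+3.78%) + (-6.2748%) = -2.4948%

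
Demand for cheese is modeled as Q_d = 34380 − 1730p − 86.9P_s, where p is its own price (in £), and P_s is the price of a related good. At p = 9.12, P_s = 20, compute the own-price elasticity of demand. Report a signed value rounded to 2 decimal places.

At the given values, Q_d = 34380 − 1730(9.12) − 86.9(20) = 16864.4.
∂Q_d/∂p = −1730.
E = (-1730) × (9.12/16864.4) = -0.9355…

-0.94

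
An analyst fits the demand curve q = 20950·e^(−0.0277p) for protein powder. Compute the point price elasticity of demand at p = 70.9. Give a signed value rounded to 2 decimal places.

dq/dp = −0.0277·q = -81.4216. At p = 70.9, q = 2939.41.
Ed = (dq/dp)·(p/q) = (-81.4216) × (70.9/2939.41) = -1.9639…

-1.96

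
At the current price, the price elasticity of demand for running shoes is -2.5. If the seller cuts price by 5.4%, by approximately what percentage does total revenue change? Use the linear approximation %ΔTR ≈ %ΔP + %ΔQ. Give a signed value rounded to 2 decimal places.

+8.10%

%ΔQ ≈ Ed × %ΔP = (-2.5) × (-5.4%) = +13.5000%
%ΔTR ≈ %ΔP + %ΔQ = (-5.4%) + (+13.5000%) = +8.1000%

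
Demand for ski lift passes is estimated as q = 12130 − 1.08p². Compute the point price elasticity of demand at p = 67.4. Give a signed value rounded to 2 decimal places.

-1.36

dq/dp = −2·1.08·p = -145.584. At p = 67.4, q = 7223.8192.
Ed = (dq/dp)·(p/q) = (-145.584) × (67.4/7223.8192) = -1.3583…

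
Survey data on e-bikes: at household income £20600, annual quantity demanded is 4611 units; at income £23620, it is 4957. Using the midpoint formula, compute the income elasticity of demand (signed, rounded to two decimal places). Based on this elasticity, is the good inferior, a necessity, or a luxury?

%ΔQ = (4957 − 4611)/[( 4611 + 4957)/2] = 346/4784 = 0.072324…
%ΔIncome = (23620 − 20600)/[( 20600 + 23620)/2] = 3020/22110 = 0.136589…
E_income = (346/4784) / (3020/22110) = 0.5295…
0 < E_income < 1 ⇒ normal good, necessity.

0.53; necessity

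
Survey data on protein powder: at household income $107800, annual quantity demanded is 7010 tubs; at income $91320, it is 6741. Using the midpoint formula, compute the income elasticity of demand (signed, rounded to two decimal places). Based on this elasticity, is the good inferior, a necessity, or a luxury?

0.24; necessity

%ΔQ = (6741 − 7010)/[( 7010 + 6741)/2] = -269/6875.5 = -0.039124…
%ΔIncome = (91320 − 107800)/[( 107800 + 91320)/2] = -16480/99560 = -0.165528…
E_income = (-269/6875.5) / (-16480/99560) = 0.2363…
0 < E_income < 1 ⇒ normal good, necessity.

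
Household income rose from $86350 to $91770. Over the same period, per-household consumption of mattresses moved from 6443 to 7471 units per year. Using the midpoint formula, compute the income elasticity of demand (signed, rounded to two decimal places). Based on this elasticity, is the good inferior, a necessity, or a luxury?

2.43; luxury

%ΔQ = (7471 − 6443)/[( 6443 + 7471)/2] = 1028/6957 = 0.147764…
%ΔIncome = (91770 − 86350)/[( 86350 + 91770)/2] = 5420/89060 = 0.060857…
E_income = (1028/6957) / (5420/89060) = 2.4280…
E_income > 1 ⇒ normal good, luxury.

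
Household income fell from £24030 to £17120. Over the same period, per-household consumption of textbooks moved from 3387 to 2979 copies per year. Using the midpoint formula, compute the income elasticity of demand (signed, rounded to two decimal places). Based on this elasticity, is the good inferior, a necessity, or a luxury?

0.38; necessity

%ΔQ = (2979 − 3387)/[( 3387 + 2979)/2] = -408/3183 = -0.128180…
%ΔIncome = (17120 − 24030)/[( 24030 + 17120)/2] = -6910/20575 = -0.335844…
E_income = (-408/3183) / (-6910/20575) = 0.3816…
0 < E_income < 1 ⇒ normal good, necessity.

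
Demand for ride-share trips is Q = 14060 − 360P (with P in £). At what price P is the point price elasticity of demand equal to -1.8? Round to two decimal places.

25.11

Ed = −360P/(14060 − 360P). Set this equal to -1.8:
360P = 1.8·(14060 − 360P) ⇒ 360P(1 + 1.8) = 1.8·14060
P = 1.8·14060 / (360·2.8) = 25.1071…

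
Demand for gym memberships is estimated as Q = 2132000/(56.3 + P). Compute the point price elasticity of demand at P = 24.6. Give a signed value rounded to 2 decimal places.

-0.30

dQ/dP = −2132000/(56.3 + P)² = -325.754. At P = 24.6, Q = 26353.5.
Ed = (dQ/dP)·(P/Q) = (-325.754) × (24.6/26353.5) = -0.3040…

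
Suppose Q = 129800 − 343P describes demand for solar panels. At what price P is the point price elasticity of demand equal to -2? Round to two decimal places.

Ed = −343P/(129800 − 343P). Set this equal to -2:
343P = 2·(129800 − 343P) ⇒ 343P(1 + 2) = 2·129800
P = 2·129800 / (343·3) = 252.2837…

252.28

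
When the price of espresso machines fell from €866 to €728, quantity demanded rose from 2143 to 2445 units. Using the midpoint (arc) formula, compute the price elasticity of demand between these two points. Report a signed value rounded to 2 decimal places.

-0.76

%ΔQ = (2445 − 2143) / [(2143 + 2445)/2] = 302/2294 = 0.131647…
%ΔP = (728 − 866) / [(866 + 728)/2] = -138/797 = -0.173149…
Arc Ed = %ΔQ / %ΔP = (302/2294) / (-138/797) = -0.7603…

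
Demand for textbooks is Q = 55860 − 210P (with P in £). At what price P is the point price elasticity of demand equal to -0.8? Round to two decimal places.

Ed = −210P/(55860 − 210P). Set this equal to -0.8:
210P = 0.8·(55860 − 210P) ⇒ 210P(1 + 0.8) = 0.8·55860
P = 0.8·55860 / (210·1.8) = 118.2222…

118.22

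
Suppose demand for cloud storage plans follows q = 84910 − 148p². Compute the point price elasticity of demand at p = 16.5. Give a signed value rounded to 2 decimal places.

dq/dp = −2·148·p = -4884. At p = 16.5, q = 44617.
Ed = (dq/dp)·(p/q) = (-4884) × (16.5/44617) = -1.8061…

-1.81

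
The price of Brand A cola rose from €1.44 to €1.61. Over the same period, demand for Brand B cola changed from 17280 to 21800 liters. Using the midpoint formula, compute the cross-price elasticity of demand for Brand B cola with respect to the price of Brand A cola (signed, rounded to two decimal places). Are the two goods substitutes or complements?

2.08; substitutes

%ΔQ_{Brand B cola} = (21800 − 17280)/avg = 4520/19540 = 0.231320…
%ΔP_{Brand A cola} = (1.61 − 1.44)/avg = 0.17/1.525 = 0.111475…
E_cross = (4520/19540) / (0.17/1.525) = 2.0750…
E_cross > 0 ⇒ the goods are substitutes.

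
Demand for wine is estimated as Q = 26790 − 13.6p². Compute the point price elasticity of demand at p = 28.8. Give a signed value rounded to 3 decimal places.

-1.455

dQ/dp = −2·13.6·p = -783.36. At p = 28.8, Q = 15509.616.
Ed = (dQ/dp)·(p/Q) = (-783.36) × (28.8/15509.616) = -1.45463…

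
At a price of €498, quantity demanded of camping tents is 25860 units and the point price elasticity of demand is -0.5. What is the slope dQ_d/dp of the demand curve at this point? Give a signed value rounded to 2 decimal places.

Ed = (dQ_d/dp)·(p/Q_d) ⇒ dQ_d/dp = Ed·Q_d/p = (-0.5)·25860/498 = -25.9638…

-25.96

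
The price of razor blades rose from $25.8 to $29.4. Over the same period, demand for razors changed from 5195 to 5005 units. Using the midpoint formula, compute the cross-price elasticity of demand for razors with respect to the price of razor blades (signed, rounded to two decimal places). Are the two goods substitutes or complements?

%ΔQ_{razors} = (5005 − 5195)/avg = -190/5100 = -0.037254…
%ΔP_{razor blades} = (29.4 − 25.8)/avg = 3.6/27.6 = 0.130434…
E_cross = (-190/5100) / (3.6/27.6) = -0.2856…
E_cross < 0 ⇒ the goods are complements.

-0.29; complements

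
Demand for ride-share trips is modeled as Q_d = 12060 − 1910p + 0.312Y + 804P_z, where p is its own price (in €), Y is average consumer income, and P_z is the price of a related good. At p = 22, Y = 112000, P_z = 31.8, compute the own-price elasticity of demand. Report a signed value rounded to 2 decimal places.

-1.38

At the given values, Q_d = 12060 − 1910(22) + 0.312(112000) + 804(31.8) = 30551.2.
∂Q_d/∂p = −1910.
E = (-1910) × (22/30551.2) = -1.3753…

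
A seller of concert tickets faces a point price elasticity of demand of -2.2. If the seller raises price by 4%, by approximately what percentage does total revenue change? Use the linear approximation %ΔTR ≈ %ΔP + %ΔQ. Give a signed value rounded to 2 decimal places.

-4.80%

%ΔQ ≈ Ed × %ΔP = (-2.2) × (+4%) = -8.8000%
%ΔTR ≈ %ΔP + %ΔQ = (+4%) + (-8.8000%) = -4.8000%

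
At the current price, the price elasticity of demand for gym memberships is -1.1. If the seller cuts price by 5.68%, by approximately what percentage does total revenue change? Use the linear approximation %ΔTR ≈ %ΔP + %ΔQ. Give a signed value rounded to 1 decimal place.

+0.6%

%ΔQ ≈ Ed × %ΔP = (-1.1) × (-5.68%) = +6.2480%
%ΔTR ≈ %ΔP + %ΔQ = (-5.68%) + (+6.2480%) = +0.5680%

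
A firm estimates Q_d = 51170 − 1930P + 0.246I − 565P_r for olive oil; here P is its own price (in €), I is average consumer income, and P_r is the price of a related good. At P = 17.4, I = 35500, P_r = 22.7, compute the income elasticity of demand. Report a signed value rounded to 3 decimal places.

0.647

At the given values, Q_d = 51170 − 1930(17.4) + 0.246(35500) − 565(22.7) = 13495.5.
∂Q_d/∂I = 0.246.
E = (0.246) × (35500/13495.5) = 0.64710…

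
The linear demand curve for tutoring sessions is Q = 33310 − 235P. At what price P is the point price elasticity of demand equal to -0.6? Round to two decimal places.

Ed = −235P/(33310 − 235P). Set this equal to -0.6:
235P = 0.6·(33310 − 235P) ⇒ 235P(1 + 0.6) = 0.6·33310
P = 0.6·33310 / (235·1.6) = 53.1542…

53.15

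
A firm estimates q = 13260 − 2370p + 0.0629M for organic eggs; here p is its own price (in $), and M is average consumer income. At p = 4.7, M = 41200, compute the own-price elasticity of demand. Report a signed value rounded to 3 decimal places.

At the given values, q = 13260 − 2370(4.7) + 0.0629(41200) = 4712.48.
∂q/∂p = −2370.
E = (-2370) × (4.7/4712.48) = -2.36372…

-2.364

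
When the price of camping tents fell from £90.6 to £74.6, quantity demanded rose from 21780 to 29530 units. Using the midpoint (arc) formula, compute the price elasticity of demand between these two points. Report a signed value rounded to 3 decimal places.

%ΔQ = (29530 − 21780) / [(21780 + 29530)/2] = 7750/25655 = 0.302085…
%ΔP = (74.6 − 90.6) / [(90.6 + 74.6)/2] = -16/82.6 = -0.193704…
Arc Ed = %ΔQ / %ΔP = (7750/25655) / (-16/82.6) = -1.55951…

-1.560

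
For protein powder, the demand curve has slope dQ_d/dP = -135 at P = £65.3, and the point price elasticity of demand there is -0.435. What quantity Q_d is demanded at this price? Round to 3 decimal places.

Ed = (dQ_d/dP)·(P/Q_d) ⇒ Q_d = (dQ_d/dP)·P/Ed = (-135)·65.3/(-0.435) = 20265.51724…

20265.517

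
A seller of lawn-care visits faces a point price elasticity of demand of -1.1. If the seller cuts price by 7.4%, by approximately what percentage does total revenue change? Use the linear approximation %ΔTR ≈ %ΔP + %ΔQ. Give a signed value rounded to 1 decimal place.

+0.7%

%ΔQ ≈ Ed × %ΔP = (-1.1) × (-7.4%) = +8.1400%
%ΔTR ≈ %ΔP + %ΔQ = (-7.4%) + (+8.1400%) = +0.7400%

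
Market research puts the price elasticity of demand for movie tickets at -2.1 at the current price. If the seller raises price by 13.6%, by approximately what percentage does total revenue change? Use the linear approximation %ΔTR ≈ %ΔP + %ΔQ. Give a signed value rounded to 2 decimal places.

%ΔQ ≈ Ed × %ΔP = (-2.1) × (+13.6%) = -28.5600%
%ΔTR ≈ %ΔP + %ΔQ = (+13.6%) + (-28.5600%) = -14.9600%

-14.96%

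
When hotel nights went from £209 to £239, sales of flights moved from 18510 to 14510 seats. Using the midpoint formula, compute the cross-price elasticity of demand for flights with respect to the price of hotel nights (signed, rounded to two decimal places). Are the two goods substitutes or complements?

%ΔQ_{flights} = (14510 − 18510)/avg = -4000/16510 = -0.242277…
%ΔP_{hotel nights} = (239 − 209)/avg = 30/224 = 0.133928…
E_cross = (-4000/16510) / (30/224) = -1.8090…
E_cross < 0 ⇒ the goods are complements.

-1.81; complements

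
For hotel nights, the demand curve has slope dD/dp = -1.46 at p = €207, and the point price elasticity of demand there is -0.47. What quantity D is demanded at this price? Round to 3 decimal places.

Ed = (dD/dp)·(p/D) ⇒ D = (dD/dp)·p/Ed = (-1.46)·207/(-0.47) = 643.02127…

643.021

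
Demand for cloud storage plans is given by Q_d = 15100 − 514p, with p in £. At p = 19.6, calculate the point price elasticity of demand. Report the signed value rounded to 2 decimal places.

-2.00

dQ_d/dp = −514. At p = 19.6, Q_d = 15100 − 514(19.6) = 5025.6.
Ed = (dQ_d/dp)·(p/Q_d) = −514 × (19.6/5025.6) = -2.0046…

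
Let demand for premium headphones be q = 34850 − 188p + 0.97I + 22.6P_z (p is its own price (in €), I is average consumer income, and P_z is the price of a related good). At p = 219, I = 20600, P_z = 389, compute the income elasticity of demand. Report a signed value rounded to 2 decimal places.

At the given values, q = 34850 − 188(219) + 0.97(20600) + 22.6(389) = 22451.4.
∂q/∂I = 0.97.
E = (0.97) × (20600/22451.4) = 0.8900…

0.89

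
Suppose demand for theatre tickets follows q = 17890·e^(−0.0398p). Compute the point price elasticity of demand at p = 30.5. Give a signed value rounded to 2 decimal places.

dq/dp = −0.0398·q = -211.497. At p = 30.5, q = 5313.98.
Ed = (dq/dp)·(p/q) = (-211.497) × (30.5/5313.98) = -1.2139

-1.21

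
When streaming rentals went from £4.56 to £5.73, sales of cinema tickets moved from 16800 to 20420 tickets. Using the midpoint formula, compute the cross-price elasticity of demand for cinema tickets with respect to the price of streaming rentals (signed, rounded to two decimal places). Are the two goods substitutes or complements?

%ΔQ_{cinema tickets} = (20420 − 16800)/avg = 3620/18610 = 0.194519…
%ΔP_{streaming rentals} = (5.73 − 4.56)/avg = 1.17/5.145 = 0.227405…
E_cross = (3620/18610) / (1.17/5.145) = 0.8553…
E_cross > 0 ⇒ the goods are substitutes.

0.86; substitutes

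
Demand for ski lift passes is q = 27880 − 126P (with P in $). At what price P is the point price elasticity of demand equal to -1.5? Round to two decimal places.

Ed = −126P/(27880 − 126P). Set this equal to -1.5:
126P = 1.5·(27880 − 126P) ⇒ 126P(1 + 1.5) = 1.5·27880
P = 1.5·27880 / (126·2.5) = 132.7619…

132.76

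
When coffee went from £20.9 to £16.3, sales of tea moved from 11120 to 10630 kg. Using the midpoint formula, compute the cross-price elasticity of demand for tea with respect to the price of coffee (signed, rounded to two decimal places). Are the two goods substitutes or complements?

%ΔQ_{tea} = (10630 − 11120)/avg = -490/10875 = -0.045057…
%ΔP_{coffee} = (16.3 − 20.9)/avg = -4.6/18.6 = -0.247311…
E_cross = (-490/10875) / (-4.6/18.6) = 0.1821…
E_cross > 0 ⇒ the goods are substitutes.

0.18; substitutes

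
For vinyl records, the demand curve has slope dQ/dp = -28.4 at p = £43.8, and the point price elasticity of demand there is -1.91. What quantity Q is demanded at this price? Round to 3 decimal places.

Ed = (dQ/dp)·(p/Q) ⇒ Q = (dQ/dp)·p/Ed = (-28.4)·43.8/(-1.91) = 651.26701…

651.267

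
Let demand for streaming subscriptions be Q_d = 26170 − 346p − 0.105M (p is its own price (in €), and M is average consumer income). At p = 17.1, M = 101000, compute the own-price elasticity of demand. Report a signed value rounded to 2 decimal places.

-0.61

At the given values, Q_d = 26170 − 346(17.1) − 0.105(101000) = 9648.4.
∂Q_d/∂p = −346.
E = (-346) × (17.1/9648.4) = -0.6132…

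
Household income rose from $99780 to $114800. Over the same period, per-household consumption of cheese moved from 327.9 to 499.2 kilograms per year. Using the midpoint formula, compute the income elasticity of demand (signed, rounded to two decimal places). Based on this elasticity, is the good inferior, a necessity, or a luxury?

2.96; luxury

%ΔQ = (499.2 − 327.9)/[( 327.9 + 499.2)/2] = 171.3/413.55 = 0.414218…
%ΔIncome = (114800 − 99780)/[( 99780 + 114800)/2] = 15020/107290 = 0.139994…
E_income = (171.3/413.55) / (15020/107290) = 2.9588…
E_income > 1 ⇒ normal good, luxury.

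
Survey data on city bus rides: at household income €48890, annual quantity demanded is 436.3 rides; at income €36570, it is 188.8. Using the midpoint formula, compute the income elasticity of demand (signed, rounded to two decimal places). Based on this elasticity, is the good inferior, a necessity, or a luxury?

2.75; luxury

%ΔQ = (188.8 − 436.3)/[( 436.3 + 188.8)/2] = -247.5/312.55 = -0.791873…
%ΔIncome = (36570 − 48890)/[( 48890 + 36570)/2] = -12320/42730 = -0.288322…
E_income = (-247.5/312.55) / (-12320/42730) = 2.7464…
E_income > 1 ⇒ normal good, luxury.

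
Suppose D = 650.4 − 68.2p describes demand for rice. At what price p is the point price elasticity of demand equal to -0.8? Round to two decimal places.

4.24

Ed = −68.2p/(650.4 − 68.2p). Set this equal to -0.8:
68.2p = 0.8·(650.4 − 68.2p) ⇒ 68.2p(1 + 0.8) = 0.8·650.4
p = 0.8·650.4 / (68.2·1.8) = 4.2385…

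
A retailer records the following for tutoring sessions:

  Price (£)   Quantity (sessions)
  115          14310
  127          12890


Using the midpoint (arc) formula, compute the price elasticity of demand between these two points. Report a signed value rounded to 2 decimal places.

%ΔQ = (12890 − 14310) / [(14310 + 12890)/2] = -1420/13600 = -0.104411…
%ΔP = (127 − 115) / [(115 + 127)/2] = 12/121 = 0.099173…
Arc Ed = %ΔQ / %ΔP = (-1420/13600) / (12/121) = -1.0528…

-1.05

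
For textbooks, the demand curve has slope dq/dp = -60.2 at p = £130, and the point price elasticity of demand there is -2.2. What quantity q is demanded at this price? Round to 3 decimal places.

3557.273

Ed = (dq/dp)·(p/q) ⇒ q = (dq/dp)·p/Ed = (-60.2)·130/(-2.2) = 3557.27272…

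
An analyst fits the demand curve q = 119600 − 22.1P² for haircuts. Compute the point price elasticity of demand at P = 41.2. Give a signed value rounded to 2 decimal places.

dq/dP = −2·22.1·P = -1821.04. At P = 41.2, q = 82086.576.
Ed = (dq/dP)·(P/q) = (-1821.04) × (41.2/82086.576) = -0.9139…

-0.91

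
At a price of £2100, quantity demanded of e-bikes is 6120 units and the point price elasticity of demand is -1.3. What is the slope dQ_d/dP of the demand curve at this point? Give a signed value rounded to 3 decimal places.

Ed = (dQ_d/dP)·(P/Q_d) ⇒ dQ_d/dP = Ed·Q_d/P = (-1.3)·6120/2100 = -3.78857…

-3.789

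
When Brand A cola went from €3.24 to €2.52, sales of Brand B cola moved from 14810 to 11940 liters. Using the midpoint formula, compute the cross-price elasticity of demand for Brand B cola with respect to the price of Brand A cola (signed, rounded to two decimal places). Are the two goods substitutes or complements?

0.86; substitutes

%ΔQ_{Brand B cola} = (11940 − 14810)/avg = -2870/13375 = -0.214579…
%ΔP_{Brand A cola} = (2.52 − 3.24)/avg = -0.72/2.88 = -0.25
E_cross = (-2870/13375) / (-0.72/2.88) = 0.8583…
E_cross > 0 ⇒ the goods are substitutes.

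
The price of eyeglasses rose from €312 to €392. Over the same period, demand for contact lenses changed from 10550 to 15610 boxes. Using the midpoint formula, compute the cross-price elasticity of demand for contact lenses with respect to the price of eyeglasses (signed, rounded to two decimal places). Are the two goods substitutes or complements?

1.70; substitutes

%ΔQ_{contact lenses} = (15610 − 10550)/avg = 5060/13080 = 0.386850…
%ΔP_{eyeglasses} = (392 − 312)/avg = 80/352 = 0.227272…
E_cross = (5060/13080) / (80/352) = 1.7021…
E_cross > 0 ⇒ the goods are substitutes.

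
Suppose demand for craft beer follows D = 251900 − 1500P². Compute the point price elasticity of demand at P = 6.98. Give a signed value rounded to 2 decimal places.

dD/dP = −2·1500·P = -20940. At P = 6.98, D = 178819.4.
Ed = (dD/dP)·(P/D) = (-20940) × (6.98/178819.4) = -0.8173…

-0.82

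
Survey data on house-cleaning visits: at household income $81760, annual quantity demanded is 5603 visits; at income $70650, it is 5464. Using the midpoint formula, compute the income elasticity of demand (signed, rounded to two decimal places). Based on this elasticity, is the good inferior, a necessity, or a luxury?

0.17; necessity

%ΔQ = (5464 − 5603)/[( 5603 + 5464)/2] = -139/5533.5 = -0.025119…
%ΔIncome = (70650 − 81760)/[( 81760 + 70650)/2] = -11110/76205 = -0.145790…
E_income = (-139/5533.5) / (-11110/76205) = 0.1722…
0 < E_income < 1 ⇒ normal good, necessity.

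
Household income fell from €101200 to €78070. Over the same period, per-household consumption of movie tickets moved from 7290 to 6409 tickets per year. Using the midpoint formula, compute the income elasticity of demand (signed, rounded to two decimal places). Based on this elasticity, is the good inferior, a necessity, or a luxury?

%ΔQ = (6409 − 7290)/[( 7290 + 6409)/2] = -881/6849.5 = -0.128622…
%ΔIncome = (78070 − 101200)/[( 101200 + 78070)/2] = -23130/89635 = -0.258046…
E_income = (-881/6849.5) / (-23130/89635) = 0.4984…
0 < E_income < 1 ⇒ normal good, necessity.

0.50; necessity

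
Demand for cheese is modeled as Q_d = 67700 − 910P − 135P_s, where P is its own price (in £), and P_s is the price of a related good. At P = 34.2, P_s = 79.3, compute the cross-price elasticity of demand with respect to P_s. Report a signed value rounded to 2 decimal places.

At the given values, Q_d = 67700 − 910(34.2) − 135(79.3) = 25872.5.
∂Q_d/∂P_s = -135.
E = (-135) × (79.3/25872.5) = -0.4137…

-0.41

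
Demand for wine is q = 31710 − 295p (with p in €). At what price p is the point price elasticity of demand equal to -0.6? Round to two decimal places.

40.31

Ed = −295p/(31710 − 295p). Set this equal to -0.6:
295p = 0.6·(31710 − 295p) ⇒ 295p(1 + 0.6) = 0.6·31710
p = 0.6·31710 / (295·1.6) = 40.3093…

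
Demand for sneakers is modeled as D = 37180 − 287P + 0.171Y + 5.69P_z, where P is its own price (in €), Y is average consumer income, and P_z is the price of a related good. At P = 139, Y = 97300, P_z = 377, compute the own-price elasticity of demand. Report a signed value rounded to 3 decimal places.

At the given values, D = 37180 − 287(139) + 0.171(97300) + 5.69(377) = 16070.43.
∂D/∂P = −287.
E = (-287) × (139/16070.43) = -2.48238…

-2.482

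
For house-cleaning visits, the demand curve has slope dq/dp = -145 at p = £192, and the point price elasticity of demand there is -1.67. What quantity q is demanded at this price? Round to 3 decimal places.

16670.659

Ed = (dq/dp)·(p/q) ⇒ q = (dq/dp)·p/Ed = (-145)·192/(-1.67) = 16670.65868…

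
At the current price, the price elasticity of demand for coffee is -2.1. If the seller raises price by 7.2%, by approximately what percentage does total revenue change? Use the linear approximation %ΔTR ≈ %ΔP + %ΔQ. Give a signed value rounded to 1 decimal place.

-7.9%

%ΔQ ≈ Ed × %ΔP = (-2.1) × (+7.2%) = -15.1200%
%ΔTR ≈ %ΔP + %ΔQ = (+7.2%) + (-15.1200%) = -7.9200%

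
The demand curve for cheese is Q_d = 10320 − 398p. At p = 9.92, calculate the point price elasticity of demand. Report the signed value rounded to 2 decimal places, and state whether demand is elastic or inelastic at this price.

dQ_d/dp = −398. At p = 9.92, Q_d = 10320 − 398(9.92) = 6371.84.
Ed = (dQ_d/dp)·(p/Q_d) = −398 × (9.92/6371.84) = -0.6196…
|Ed| = 0.62 < 1, so demand is inelastic.

-0.62; inelastic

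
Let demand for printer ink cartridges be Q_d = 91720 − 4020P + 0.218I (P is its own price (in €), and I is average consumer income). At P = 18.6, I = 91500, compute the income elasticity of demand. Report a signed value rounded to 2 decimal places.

0.54

At the given values, Q_d = 91720 − 4020(18.6) + 0.218(91500) = 36895.
∂Q_d/∂I = 0.218.
E = (0.218) × (91500/36895) = 0.5406…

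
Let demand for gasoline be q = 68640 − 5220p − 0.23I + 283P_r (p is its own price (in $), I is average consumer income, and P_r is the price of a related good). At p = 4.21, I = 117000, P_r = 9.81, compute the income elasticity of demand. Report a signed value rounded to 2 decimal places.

At the given values, q = 68640 − 5220(4.21) − 0.23(117000) + 283(9.81) = 22530.03.
∂q/∂I = -0.23.
E = (-0.23) × (117000/22530.03) = -1.1944…

-1.19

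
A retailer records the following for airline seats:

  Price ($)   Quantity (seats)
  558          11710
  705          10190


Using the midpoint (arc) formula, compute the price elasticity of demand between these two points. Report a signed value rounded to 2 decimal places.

%ΔQ = (10190 − 11710) / [(11710 + 10190)/2] = -1520/10950 = -0.138812…
%ΔP = (705 − 558) / [(558 + 705)/2] = 147/631.5 = 0.232779…
Arc Ed = %ΔQ / %ΔP = (-1520/10950) / (147/631.5) = -0.5963…

-0.60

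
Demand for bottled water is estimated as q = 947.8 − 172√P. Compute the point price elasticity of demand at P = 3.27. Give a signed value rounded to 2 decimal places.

dq/dP = −172/(2√P) = -47.5581. At P = 3.27, q = 636.77.
Ed = (dq/dP)·(P/q) = (-47.5581) × (3.27/636.77) = -0.2442…

-0.24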